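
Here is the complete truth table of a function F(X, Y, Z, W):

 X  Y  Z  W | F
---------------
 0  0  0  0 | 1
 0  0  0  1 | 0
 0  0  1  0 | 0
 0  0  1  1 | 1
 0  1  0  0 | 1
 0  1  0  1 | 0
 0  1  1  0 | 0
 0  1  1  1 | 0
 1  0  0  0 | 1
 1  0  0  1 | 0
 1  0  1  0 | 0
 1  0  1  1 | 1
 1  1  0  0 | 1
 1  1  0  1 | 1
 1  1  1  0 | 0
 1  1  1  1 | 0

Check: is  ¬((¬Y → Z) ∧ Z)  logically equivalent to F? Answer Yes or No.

Test each input against both F and the formula:
  X=0, Y=0, Z=0, W=0: formula gives 1, F = 1 ✓
  X=0, Y=0, Z=0, W=1: formula gives 1, but F = 0 ✗
Row (0,0,0,1) is a counterexample, so the formula is not equivalent to F.

No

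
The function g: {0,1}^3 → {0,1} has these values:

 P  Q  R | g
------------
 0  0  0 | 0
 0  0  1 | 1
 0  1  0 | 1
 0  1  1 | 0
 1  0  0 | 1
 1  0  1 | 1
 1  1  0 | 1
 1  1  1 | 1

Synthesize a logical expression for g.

g is 0 on only 2 rows — (0,0,0), (0,1,1). Writing each as a minterm (¬P·¬Q·¬R, ¬P·Q·R) and OR-ing them characterizes exactly where g=0, so g is the negation of that disjunction.

g(P, Q, R) = (((P' · Q') · R') + ((P' · Q) · R))'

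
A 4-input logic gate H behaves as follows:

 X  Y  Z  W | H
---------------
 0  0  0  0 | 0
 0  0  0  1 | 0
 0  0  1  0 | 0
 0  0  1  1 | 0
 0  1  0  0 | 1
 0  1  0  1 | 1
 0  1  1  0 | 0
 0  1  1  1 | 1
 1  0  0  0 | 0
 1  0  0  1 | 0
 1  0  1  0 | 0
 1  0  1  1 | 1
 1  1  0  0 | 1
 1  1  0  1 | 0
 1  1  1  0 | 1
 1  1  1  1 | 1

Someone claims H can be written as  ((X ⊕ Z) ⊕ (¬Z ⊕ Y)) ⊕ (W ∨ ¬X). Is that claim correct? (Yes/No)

Check the formula against H row by row:
  X=0, Y=0, Z=0, W=0: formula gives 0, H = 0 ✓
  X=0, Y=0, Z=0, W=1: formula gives 0, H = 0 ✓
  X=0, Y=0, Z=1, W=0: formula gives 0, H = 0 ✓
  X=0, Y=0, Z=1, W=1: formula gives 0, H = 0 ✓
  …
  X=0, Y=1, Z=1, W=0: formula gives 1, but H = 0 ✗
Since they disagree at (0,1,1,0), the expression is not a correct formula for H.

No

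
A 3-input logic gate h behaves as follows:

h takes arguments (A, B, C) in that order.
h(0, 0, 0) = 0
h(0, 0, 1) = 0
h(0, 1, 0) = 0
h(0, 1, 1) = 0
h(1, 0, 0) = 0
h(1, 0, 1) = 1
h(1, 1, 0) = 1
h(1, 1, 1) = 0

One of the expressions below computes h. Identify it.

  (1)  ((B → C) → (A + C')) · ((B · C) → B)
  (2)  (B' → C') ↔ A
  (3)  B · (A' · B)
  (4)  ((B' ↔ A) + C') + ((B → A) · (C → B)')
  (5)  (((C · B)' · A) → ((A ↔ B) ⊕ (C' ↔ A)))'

5

(1): at (0,0,0) it gives 1, but h = 0 — eliminated.
(2): at (0,0,1) it gives 1, but h = 0 — eliminated.
(3): at (0,1,0) it gives 1, but h = 0 — eliminated.
(4): at (0,0,0) it gives 1, but h = 0 — eliminated.
Only (5) survives; checking it on all 8 rows confirms it matches h.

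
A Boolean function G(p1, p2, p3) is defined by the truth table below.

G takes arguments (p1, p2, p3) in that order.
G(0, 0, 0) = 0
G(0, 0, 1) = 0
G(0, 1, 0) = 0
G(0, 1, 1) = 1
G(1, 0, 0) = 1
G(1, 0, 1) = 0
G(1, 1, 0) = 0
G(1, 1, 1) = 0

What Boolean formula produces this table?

G(p1, p2, p3) = ((p1' · p2) · p3) + ((p1 · p2') · p3')

G=1 on 2 inputs: (0,1,1), (1,0,0). Reading each as a conjunction of literals (¬p1·p2·p3, p1·¬p2·¬p3) and taking the OR gives the canonical DNF.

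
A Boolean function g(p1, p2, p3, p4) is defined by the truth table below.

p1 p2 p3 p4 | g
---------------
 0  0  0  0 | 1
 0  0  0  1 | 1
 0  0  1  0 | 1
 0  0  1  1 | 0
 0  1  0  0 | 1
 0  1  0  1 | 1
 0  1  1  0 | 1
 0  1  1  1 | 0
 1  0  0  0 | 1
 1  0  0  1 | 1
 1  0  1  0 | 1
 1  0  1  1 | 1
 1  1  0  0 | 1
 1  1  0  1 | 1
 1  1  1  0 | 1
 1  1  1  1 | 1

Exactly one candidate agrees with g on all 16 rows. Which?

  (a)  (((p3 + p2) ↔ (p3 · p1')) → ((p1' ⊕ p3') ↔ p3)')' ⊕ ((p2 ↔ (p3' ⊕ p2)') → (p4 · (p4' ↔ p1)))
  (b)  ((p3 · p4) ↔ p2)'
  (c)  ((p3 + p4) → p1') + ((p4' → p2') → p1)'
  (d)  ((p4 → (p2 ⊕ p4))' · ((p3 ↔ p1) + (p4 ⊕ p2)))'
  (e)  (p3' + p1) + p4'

e

(a): at (0,0,0,1) it gives 0, but g = 1 — eliminated.
(b): at (0,0,0,0) it gives 0, but g = 1 — eliminated.
(c): at (0,0,1,1) it gives 1, but g = 0 — eliminated.
(d): at (0,0,1,1) it gives 1, but g = 0 — eliminated.
Only (e) survives; checking it on all 16 rows confirms it matches g.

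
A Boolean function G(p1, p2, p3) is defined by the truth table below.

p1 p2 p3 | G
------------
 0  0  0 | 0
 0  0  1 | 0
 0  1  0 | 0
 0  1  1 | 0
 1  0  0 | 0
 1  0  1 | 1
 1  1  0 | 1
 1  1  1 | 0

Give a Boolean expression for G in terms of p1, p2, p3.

G(p1, p2, p3) = ((p1 AND NOT p2) AND p3) OR ((p1 AND p2) AND NOT p3)

Collect the rows where G=1 — (1,0,1), (1,1,0) — and write one minterm per row: p1·¬p2·p3, p1·p2·¬p3. Their union (logical OR) reproduces the table exactly.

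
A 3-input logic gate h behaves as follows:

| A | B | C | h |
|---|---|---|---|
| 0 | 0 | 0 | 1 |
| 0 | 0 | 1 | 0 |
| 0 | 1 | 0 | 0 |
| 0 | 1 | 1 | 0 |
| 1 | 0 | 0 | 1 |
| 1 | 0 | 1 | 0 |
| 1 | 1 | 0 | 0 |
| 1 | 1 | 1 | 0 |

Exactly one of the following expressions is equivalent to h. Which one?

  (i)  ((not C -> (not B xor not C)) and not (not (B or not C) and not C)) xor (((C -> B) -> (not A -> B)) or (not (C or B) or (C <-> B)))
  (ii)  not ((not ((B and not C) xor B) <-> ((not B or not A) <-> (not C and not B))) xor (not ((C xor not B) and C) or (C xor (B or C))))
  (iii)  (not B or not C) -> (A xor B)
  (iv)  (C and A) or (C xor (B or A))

(ii): at (1,1,0) it gives 1, but h = 0 — eliminated.
(iii): at (0,0,0) it gives 0, but h = 1 — eliminated.
(iv): at (0,0,0) it gives 0, but h = 1 — eliminated.
That leaves (i). Evaluating it on every row reproduces the table of h exactly.

i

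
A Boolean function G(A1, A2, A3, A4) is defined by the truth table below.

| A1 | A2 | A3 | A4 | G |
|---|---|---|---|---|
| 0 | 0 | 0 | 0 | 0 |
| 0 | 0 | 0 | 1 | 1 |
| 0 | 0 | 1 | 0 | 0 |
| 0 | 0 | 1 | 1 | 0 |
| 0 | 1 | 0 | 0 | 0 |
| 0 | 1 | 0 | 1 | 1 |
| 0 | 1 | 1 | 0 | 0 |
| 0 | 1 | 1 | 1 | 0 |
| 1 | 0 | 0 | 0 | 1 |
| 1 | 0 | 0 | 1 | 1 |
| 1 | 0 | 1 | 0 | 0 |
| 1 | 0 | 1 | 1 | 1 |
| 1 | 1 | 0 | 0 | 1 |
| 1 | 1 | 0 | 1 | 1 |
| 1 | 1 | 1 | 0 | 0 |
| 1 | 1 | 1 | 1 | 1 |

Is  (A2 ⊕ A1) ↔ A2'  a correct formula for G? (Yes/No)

No

Test each input against both G and the formula:
  A1=0, A2=0, A3=0, A4=0: formula gives 0, G = 0 ✓
  A1=0, A2=0, A3=0, A4=1: formula gives 0, but G = 1 ✗
Row (0,0,0,1) is a counterexample, so the formula is not equivalent to G.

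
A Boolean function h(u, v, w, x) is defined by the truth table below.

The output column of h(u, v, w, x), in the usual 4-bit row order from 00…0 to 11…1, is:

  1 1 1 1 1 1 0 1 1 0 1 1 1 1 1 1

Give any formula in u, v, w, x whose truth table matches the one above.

There are just 2 zero rows: (0,1,1,0), (1,0,0,1). Their minterms are ¬u·v·w·¬x, u·¬v·¬w·x; the OR of those covers precisely the 0-outputs, and negating it yields h.

h(u, v, w, x) = ¬((((¬u ∧ v) ∧ w) ∧ ¬x) ∨ (((u ∧ ¬v) ∧ ¬w) ∧ x))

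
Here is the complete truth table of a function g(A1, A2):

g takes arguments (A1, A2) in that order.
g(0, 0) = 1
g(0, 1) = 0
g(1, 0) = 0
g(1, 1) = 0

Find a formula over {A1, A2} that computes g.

g(A1, A2) = ~(A1 | A2)

The output is 1 only when every input is 0 — NOR of all inputs.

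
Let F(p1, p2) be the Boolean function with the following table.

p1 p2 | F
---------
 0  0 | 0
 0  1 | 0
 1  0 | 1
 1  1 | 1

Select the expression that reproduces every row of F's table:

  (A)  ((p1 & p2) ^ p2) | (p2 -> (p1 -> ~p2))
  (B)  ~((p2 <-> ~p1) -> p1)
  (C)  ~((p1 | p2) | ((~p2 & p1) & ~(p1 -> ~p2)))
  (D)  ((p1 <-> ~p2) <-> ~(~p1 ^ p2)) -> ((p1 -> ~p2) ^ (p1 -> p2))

D

(A) disagrees with F on (0,0) (formula → 1, table → 0); rule it out.
(B) disagrees with F on (0,1) (formula → 1, table → 0); rule it out.
(C) disagrees with F on (0,0) (formula → 1, table → 0); rule it out.
Only (D) survives; checking it on all 4 rows confirms it matches F.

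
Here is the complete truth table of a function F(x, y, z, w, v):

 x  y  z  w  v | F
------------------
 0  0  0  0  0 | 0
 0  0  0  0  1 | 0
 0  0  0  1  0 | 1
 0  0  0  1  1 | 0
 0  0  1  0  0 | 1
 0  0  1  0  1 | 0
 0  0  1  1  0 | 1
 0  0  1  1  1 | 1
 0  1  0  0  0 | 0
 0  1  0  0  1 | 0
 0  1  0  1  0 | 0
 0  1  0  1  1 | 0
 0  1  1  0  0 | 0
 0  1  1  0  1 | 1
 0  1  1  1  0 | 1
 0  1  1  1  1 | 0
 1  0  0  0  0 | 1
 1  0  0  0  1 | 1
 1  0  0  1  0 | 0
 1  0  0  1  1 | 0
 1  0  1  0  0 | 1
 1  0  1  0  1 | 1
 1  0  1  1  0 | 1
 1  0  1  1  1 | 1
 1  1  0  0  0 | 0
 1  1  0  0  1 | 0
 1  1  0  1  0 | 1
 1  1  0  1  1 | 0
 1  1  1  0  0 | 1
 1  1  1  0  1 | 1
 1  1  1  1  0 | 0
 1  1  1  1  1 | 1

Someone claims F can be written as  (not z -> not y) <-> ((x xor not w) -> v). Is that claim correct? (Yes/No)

Evaluate (not z -> not y) <-> ((x xor not w) -> v) on each row and compare to F:
  x=0, y=0, z=0, w=0, v=0: formula gives 0, F = 0 ✓
  x=0, y=0, z=0, w=0, v=1: formula gives 1, but F = 0 ✗
Since they disagree at (0,0,0,0,1), the expression is not a correct formula for F.

No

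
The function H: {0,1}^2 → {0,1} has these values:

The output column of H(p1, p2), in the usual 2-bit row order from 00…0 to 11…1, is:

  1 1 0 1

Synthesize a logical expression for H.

This is p1 → p2 (false only at 1,0).

H(p1, p2) = p1 → p2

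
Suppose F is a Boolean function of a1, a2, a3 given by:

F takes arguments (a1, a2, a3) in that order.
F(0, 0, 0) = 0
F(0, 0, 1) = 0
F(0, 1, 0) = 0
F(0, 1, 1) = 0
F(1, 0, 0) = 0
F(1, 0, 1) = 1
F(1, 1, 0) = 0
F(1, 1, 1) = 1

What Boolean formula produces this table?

F(a1, a2, a3) = ((a1 AND NOT a2) AND a3) OR ((a1 AND a2) AND a3)

The 1-rows are (1,0,1), (1,1,1). Each contributes one minterm — a1·¬a2·a3; a1·a2·a3 — and their disjunction is a sum-of-products form of F.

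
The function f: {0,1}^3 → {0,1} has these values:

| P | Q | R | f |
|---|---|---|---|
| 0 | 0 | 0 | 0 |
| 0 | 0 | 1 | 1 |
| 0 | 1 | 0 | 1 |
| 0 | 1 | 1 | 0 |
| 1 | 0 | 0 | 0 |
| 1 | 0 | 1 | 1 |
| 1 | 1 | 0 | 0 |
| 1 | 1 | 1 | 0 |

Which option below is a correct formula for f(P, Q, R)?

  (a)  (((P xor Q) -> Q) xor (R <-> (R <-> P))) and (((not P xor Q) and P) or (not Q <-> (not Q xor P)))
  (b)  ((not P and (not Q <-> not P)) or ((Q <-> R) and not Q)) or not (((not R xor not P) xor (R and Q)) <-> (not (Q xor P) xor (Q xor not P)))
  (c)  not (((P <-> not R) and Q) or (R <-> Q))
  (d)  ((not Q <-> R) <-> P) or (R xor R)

c

(a) fails at (0,0,0): the formula yields 1, f is 0.
(b) fails at (0,0,0): the formula yields 1, f is 0.
(d) fails at (0,0,0): the formula yields 1, f is 0.
That leaves (c). Evaluating it on every row reproduces the table of f exactly.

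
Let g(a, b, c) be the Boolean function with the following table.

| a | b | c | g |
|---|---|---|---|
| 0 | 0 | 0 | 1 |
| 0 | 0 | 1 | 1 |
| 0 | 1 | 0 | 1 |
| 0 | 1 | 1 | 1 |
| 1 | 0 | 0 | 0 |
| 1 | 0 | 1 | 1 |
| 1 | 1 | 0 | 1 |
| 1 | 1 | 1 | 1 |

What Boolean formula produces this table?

Only row (1,0,0) gives 0. So g is 1 everywhere except there — the complement of the minterm a·¬b·¬c.

g(a, b, c) = not ((a and not b) and not c)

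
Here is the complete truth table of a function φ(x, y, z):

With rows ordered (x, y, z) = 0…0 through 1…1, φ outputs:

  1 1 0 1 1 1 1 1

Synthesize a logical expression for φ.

φ is 0 on exactly one input, (0,1,0), whose minterm is ¬x·y·¬z. So φ is the negation of that single conjunction.

φ(x, y, z) = ~((~x & y) & ~z)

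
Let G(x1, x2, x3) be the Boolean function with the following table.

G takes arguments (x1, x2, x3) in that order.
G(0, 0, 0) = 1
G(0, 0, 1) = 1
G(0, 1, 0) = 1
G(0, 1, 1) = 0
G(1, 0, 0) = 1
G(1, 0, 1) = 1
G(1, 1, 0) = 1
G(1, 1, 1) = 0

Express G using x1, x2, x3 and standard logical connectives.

G(x1, x2, x3) = ¬(((¬x1 ∧ x2) ∧ x3) ∨ ((x1 ∧ x2) ∧ x3))

G is 0 on only 2 rows — (0,1,1), (1,1,1). Writing each as a minterm (¬x1·x2·x3, x1·x2·x3) and OR-ing them characterizes exactly where G=0, so G is the negation of that disjunction.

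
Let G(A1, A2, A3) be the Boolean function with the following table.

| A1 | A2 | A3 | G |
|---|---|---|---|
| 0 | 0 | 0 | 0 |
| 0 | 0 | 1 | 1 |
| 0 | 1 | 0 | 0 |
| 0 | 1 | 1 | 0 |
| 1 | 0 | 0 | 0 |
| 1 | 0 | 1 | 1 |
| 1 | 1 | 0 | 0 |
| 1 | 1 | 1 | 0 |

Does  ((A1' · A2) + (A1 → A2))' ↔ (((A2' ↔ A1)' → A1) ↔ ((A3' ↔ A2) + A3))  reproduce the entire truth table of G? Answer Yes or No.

Test each input against both G and the formula:
  A1=0, A2=0, A3=0: formula gives 0, G = 0 ✓
  A1=0, A2=0, A3=1: formula gives 1, G = 1 ✓
  A1=0, A2=1, A3=0: formula gives 0, G = 0 ✓
  A1=0, A2=1, A3=1: formula gives 0, G = 0 ✓
  A1=1, A2=0, A3=0: formula gives 0, G = 0 ✓
  … (the remaining 3 rows also agree.)
All 8 rows match — the expression computes G exactly.

Yes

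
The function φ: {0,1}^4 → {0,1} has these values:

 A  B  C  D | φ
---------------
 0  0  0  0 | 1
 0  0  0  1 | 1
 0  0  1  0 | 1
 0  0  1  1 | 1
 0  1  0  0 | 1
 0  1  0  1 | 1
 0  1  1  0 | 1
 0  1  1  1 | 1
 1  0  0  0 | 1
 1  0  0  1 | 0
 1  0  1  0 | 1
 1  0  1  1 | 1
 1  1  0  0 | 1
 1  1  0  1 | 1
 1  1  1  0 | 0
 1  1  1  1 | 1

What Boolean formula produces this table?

The 0-rows are (1,0,0,1), (1,1,1,0). Take each as a conjunction (A·¬B·¬C·D, A·B·C·¬D), form their disjunction, and complement — that gives a formula that is 1 everywhere φ is.

φ(A, B, C, D) = not ((((A and not B) and not C) and D) or (((A and B) and C) and not D))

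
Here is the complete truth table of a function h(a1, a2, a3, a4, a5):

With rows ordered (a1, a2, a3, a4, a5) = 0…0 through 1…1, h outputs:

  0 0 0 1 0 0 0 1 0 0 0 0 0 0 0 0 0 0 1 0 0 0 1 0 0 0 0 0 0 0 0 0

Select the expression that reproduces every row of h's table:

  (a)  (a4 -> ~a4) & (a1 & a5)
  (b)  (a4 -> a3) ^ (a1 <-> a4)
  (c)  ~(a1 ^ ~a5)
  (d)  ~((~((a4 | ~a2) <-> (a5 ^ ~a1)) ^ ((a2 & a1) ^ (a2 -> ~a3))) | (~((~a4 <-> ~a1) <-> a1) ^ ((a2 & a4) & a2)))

(a) disagrees with h on (0,0,0,1,1) (formula → 0, table → 1); rule it out.
(b) disagrees with h on (0,0,0,1,1) (formula → 0, table → 1); rule it out.
(c) disagrees with h on (0,0,0,0,1) (formula → 1, table → 0); rule it out.
Only (d) survives; checking it on all 32 rows confirms it matches h.

d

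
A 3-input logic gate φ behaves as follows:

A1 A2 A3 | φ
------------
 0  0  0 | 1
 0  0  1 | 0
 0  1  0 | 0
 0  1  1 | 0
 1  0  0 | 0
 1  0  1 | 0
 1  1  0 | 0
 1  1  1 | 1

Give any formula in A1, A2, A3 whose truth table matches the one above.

Collect the rows where φ=1 — (0,0,0), (1,1,1) — and write one minterm per row: ¬A1·¬A2·¬A3, A1·A2·A3. Their union (logical OR) reproduces the table exactly.

φ(A1, A2, A3) = ((A1' · A2') · A3') + ((A1 · A2) · A3)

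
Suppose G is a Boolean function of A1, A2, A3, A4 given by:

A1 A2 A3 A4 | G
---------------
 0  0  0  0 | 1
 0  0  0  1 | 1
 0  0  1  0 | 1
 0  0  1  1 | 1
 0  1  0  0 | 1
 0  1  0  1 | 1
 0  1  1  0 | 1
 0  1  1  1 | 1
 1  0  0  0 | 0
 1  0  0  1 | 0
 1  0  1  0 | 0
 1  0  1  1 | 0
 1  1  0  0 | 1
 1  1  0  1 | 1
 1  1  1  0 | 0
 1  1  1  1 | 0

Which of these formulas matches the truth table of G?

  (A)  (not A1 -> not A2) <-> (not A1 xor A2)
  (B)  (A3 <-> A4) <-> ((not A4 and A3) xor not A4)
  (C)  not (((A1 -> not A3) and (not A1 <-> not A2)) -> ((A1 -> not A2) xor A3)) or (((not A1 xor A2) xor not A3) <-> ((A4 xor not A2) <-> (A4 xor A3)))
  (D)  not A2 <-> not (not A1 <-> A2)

(A) disagrees with G on (1,1,1,0) (formula → 1, table → 0); rule it out.
(B) disagrees with G on (0,0,1,1) (formula → 0, table → 1); rule it out.
(D) disagrees with G on (1,1,0,0) (formula → 0, table → 1); rule it out.
That leaves (C). Evaluating it on every row reproduces the table of G exactly.

C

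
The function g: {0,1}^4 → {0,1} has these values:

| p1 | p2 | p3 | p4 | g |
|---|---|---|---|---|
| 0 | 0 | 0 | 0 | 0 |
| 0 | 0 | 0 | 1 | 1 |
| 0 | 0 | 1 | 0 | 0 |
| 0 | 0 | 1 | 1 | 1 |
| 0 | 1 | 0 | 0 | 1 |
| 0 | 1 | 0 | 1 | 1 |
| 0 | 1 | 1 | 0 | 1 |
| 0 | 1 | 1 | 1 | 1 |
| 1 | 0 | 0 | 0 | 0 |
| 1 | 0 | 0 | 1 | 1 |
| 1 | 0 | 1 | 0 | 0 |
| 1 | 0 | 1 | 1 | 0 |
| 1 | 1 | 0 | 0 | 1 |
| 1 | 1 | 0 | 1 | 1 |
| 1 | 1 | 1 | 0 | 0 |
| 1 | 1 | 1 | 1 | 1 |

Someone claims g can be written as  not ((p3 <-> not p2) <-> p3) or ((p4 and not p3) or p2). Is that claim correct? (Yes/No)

No

Check the formula against g row by row:
  p1=0, p2=0, p3=0, p4=0: formula gives 0, g = 0 ✓
  p1=0, p2=0, p3=0, p4=1: formula gives 1, g = 1 ✓
  p1=0, p2=0, p3=1, p4=0: formula gives 0, g = 0 ✓
  p1=0, p2=0, p3=1, p4=1: formula gives 0, but g = 1 ✗
A single disagreement suffices: at (0,0,1,1) they differ, so the formula does not compute g.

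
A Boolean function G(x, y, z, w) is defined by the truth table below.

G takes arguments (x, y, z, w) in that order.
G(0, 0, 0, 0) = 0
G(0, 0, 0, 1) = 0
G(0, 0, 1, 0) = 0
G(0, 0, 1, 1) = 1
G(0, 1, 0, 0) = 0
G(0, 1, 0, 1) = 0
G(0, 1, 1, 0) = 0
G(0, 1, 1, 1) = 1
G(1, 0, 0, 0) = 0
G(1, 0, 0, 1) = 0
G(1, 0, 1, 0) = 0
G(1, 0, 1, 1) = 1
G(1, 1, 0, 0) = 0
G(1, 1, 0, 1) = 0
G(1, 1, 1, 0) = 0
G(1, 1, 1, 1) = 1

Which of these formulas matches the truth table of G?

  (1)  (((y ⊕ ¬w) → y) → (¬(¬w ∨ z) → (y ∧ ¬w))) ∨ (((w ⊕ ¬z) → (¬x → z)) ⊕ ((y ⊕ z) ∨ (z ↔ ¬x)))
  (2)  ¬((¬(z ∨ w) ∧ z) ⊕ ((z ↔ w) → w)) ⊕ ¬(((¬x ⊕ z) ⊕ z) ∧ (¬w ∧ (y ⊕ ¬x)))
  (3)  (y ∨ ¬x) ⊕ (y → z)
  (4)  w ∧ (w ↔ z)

4

(1): at (0,0,0,0) it gives 1, but G = 0 — eliminated.
(2): at (0,0,0,0) it gives 1, but G = 0 — eliminated.
(3): at (0,0,1,1) it gives 0, but G = 1 — eliminated.
That leaves (4). Evaluating it on every row reproduces the table of G exactly.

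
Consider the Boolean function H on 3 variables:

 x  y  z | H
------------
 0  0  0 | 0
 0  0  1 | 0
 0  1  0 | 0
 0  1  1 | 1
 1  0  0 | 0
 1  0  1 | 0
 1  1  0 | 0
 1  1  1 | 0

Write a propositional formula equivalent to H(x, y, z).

H is 1 on exactly one input, (0,1,1), whose minterm is ¬x·y·z. So H is just that conjunction.

H(x, y, z) = (¬x ∧ y) ∧ z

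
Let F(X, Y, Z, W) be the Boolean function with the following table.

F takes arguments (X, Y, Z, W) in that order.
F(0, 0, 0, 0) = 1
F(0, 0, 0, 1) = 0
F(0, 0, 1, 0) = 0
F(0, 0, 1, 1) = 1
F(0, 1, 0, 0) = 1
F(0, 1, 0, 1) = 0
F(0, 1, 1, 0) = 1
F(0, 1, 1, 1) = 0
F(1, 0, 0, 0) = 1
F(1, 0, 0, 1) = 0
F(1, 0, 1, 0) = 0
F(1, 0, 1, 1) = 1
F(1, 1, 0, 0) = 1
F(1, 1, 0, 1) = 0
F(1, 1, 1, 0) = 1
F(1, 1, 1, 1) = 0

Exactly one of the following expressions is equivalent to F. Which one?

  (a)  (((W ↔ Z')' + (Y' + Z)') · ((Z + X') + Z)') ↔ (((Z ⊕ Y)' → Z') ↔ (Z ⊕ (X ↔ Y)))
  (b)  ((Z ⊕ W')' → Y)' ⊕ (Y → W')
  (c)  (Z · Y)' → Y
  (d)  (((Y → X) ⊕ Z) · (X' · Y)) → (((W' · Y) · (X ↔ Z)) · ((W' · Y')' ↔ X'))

(a): at (0,0,0,0) it gives 0, but F = 1 — eliminated.
(c): at (0,0,0,0) it gives 0, but F = 1 — eliminated.
(d): at (0,0,0,1) it gives 1, but F = 0 — eliminated.
That leaves (b). Evaluating it on every row reproduces the table of F exactly.

b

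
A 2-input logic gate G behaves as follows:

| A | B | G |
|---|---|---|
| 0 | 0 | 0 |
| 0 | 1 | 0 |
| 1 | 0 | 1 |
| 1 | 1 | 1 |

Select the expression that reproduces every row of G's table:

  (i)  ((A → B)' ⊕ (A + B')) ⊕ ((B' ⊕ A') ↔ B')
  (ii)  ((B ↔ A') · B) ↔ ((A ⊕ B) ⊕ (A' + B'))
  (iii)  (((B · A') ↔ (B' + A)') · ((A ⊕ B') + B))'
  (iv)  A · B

ii

(i) fails at (0,0): the formula yields 1, G is 0.
(iii) fails at (1,1): the formula yields 0, G is 1.
(iv) fails at (1,0): the formula yields 0, G is 1.
Only (ii) survives; checking it on all 4 rows confirms it matches G.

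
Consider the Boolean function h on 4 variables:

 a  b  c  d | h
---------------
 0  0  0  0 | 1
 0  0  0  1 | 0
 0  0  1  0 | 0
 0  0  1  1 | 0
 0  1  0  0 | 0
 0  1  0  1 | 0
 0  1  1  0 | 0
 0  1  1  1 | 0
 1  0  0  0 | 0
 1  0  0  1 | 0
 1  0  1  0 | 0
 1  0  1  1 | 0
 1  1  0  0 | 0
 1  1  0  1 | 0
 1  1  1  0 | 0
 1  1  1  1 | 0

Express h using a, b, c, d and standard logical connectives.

h(a, b, c, d) = not (((a or b) or c) or d)

The output is 1 only when every input is 0 — NOR of all inputs.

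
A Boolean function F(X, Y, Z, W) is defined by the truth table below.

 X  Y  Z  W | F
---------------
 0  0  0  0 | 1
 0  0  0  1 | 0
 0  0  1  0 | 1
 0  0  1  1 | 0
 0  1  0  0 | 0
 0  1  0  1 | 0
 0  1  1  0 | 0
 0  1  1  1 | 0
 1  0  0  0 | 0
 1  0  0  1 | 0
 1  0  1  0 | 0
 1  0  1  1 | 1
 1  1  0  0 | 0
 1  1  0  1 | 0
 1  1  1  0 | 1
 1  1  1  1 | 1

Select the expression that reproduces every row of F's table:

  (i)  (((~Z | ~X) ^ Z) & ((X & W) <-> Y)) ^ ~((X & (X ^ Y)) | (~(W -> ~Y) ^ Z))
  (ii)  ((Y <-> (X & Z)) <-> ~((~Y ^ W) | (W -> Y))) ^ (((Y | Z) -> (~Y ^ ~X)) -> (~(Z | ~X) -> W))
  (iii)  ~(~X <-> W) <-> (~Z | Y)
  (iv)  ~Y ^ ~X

ii

(i) disagrees with F on (0,0,0,0) (formula → 0, table → 1); rule it out.
(iii) disagrees with F on (0,0,1,0) (formula → 0, table → 1); rule it out.
(iv) disagrees with F on (0,0,0,0) (formula → 0, table → 1); rule it out.
(ii) is the remaining candidate, and it agrees with F on all 16 inputs.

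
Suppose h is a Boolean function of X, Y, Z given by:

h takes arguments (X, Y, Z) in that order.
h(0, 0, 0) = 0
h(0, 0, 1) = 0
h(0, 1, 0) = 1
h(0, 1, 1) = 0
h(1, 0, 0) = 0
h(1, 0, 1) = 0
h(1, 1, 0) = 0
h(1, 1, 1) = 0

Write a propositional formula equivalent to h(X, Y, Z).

h(X, Y, Z) = (NOT X AND Y) AND NOT Z

h is 1 on exactly one input, (0,1,0), whose minterm is ¬X·Y·¬Z. So h is just that conjunction.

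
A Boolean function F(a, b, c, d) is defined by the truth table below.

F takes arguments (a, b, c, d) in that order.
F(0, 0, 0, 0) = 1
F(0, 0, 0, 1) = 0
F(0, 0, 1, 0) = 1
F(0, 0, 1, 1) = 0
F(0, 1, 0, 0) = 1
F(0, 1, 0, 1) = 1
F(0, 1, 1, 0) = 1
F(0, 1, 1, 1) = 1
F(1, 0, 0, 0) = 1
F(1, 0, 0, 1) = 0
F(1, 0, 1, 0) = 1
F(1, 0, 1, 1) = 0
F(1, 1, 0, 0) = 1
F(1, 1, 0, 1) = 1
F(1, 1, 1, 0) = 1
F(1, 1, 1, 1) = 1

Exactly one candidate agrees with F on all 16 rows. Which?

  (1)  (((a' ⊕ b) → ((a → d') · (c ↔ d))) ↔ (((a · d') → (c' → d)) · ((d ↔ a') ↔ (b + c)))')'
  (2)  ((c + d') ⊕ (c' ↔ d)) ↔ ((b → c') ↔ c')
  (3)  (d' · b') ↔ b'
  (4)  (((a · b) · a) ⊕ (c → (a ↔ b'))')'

3

(1) fails at (0,0,0,1): the formula yields 1, F is 0.
(2) fails at (0,0,0,1): the formula yields 1, F is 0.
(4) fails at (0,0,0,1): the formula yields 1, F is 0.
That leaves (3). Evaluating it on every row reproduces the table of F exactly.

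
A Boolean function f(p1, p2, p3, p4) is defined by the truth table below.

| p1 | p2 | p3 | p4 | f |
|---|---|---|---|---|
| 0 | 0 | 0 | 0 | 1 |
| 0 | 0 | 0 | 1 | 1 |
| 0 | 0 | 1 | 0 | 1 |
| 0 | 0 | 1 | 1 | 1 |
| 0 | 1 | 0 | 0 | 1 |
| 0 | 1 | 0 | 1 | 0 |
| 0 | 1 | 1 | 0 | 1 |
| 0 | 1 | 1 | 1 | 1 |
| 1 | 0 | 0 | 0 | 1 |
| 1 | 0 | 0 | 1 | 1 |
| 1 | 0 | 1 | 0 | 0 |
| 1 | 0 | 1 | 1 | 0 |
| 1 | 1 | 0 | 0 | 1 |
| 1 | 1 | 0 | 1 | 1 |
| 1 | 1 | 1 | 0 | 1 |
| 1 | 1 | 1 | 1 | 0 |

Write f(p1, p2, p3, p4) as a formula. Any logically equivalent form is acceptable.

There are just 4 zero rows: (0,1,0,1), (1,0,1,0), (1,0,1,1), (1,1,1,1). Their minterms are ¬p1·p2·¬p3·p4, p1·¬p2·p3·¬p4, p1·¬p2·p3·p4, p1·p2·p3·p4; the OR of those covers precisely the 0-outputs, and negating it yields f.

f(p1, p2, p3, p4) = ~((((((~p1 & p2) & ~p3) & p4) | (((p1 & ~p2) & p3) & ~p4)) | (((p1 & ~p2) & p3) & p4)) | (((p1 & p2) & p3) & p4))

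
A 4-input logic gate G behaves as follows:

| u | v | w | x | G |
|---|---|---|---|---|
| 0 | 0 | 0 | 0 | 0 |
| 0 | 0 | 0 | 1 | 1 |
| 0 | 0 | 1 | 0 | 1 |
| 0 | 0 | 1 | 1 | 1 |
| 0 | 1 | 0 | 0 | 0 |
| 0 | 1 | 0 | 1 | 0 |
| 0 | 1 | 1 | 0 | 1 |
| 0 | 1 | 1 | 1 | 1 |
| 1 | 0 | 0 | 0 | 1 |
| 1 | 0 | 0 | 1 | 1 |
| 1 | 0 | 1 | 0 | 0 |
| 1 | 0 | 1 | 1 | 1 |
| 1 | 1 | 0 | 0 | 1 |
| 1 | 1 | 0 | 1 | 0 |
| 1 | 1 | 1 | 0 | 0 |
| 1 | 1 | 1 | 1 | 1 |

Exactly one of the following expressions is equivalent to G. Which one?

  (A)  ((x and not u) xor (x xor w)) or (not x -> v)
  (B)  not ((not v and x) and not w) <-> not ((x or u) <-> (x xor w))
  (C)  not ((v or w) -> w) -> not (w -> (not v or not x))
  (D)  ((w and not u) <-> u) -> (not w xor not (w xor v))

(A) fails at (0,1,0,0): the formula yields 1, G is 0.
(C) fails at (0,0,0,0): the formula yields 1, G is 0.
(D) fails at (0,0,0,1): the formula yields 0, G is 1.
That leaves (B). Evaluating it on every row reproduces the table of G exactly.

B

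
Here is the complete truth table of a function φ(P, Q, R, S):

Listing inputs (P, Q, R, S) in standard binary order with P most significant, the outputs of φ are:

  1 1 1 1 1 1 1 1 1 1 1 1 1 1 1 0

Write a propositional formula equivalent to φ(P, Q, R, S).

The output is 0 only when every input is 1 — NAND of all inputs.

φ(P, Q, R, S) = not (((P and Q) and R) and S)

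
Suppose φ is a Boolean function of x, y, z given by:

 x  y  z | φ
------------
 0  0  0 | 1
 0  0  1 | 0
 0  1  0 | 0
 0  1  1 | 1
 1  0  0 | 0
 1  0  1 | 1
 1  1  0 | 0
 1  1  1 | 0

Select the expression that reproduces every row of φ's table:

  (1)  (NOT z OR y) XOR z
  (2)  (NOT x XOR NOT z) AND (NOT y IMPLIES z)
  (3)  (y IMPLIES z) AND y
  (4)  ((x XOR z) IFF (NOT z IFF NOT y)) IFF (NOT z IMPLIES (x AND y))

4

(1) fails at (0,0,1): the formula yields 1, φ is 0.
(2) fails at (0,0,0): the formula yields 0, φ is 1.
(3) fails at (0,0,0): the formula yields 0, φ is 1.
(4) is the remaining candidate, and it agrees with φ on all 8 inputs.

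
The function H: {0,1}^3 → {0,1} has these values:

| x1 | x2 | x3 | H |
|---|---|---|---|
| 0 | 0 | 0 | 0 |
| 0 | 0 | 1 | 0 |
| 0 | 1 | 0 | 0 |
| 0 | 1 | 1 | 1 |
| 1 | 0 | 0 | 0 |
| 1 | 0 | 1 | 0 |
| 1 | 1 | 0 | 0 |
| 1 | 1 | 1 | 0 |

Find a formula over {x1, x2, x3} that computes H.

H(x1, x2, x3) = (NOT x1 AND x2) AND x3

Only row (0,1,1) gives 1. That row's minterm ¬x1·x2·x3 is H directly.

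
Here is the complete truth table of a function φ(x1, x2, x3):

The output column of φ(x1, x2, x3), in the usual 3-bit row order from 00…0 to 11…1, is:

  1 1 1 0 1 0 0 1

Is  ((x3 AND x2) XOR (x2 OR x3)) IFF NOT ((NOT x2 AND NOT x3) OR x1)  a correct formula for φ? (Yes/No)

Yes

Evaluate ((x3 AND x2) XOR (x2 OR x3)) IFF NOT ((NOT x2 AND NOT x3) OR x1) on each row and compare to φ:
  x1=0, x2=0, x3=0: formula gives 1, φ = 1 ✓
  x1=0, x2=0, x3=1: formula gives 1, φ = 1 ✓
  x1=0, x2=1, x3=0: formula gives 1, φ = 1 ✓
  x1=0, x2=1, x3=1: formula gives 0, φ = 0 ✓
  x1=1, x2=0, x3=0: formula gives 1, φ = 1 ✓
  … (the remaining 3 rows also agree.)
Every row agrees, so the formula is equivalent.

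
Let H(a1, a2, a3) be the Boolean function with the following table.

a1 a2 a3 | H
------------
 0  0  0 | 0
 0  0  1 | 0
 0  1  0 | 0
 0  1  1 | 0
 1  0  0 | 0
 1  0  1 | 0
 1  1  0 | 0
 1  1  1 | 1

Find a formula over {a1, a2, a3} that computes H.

H(a1, a2, a3) = (a1 & a2) & a3

The output is 1 only when every input is 1 — the AND of all inputs.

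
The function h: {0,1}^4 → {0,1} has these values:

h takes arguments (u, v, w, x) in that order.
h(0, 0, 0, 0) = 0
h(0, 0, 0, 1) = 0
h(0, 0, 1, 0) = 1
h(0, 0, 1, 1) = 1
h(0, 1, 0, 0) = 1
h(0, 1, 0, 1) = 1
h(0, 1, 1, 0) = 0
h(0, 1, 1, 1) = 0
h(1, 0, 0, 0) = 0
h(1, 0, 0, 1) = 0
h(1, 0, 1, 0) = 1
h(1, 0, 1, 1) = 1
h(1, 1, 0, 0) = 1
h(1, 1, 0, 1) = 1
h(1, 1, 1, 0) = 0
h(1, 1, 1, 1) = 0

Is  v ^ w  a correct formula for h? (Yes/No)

Check the formula against h row by row:
  u=0, v=0, w=0, x=0: formula gives 0, h = 0 ✓
  u=0, v=0, w=0, x=1: formula gives 0, h = 0 ✓
  u=0, v=0, w=1, x=0: formula gives 1, h = 1 ✓
  u=0, v=0, w=1, x=1: formula gives 1, h = 1 ✓
  … (the remaining 12 rows also agree.)
Every row agrees, so the formula is equivalent.

Yes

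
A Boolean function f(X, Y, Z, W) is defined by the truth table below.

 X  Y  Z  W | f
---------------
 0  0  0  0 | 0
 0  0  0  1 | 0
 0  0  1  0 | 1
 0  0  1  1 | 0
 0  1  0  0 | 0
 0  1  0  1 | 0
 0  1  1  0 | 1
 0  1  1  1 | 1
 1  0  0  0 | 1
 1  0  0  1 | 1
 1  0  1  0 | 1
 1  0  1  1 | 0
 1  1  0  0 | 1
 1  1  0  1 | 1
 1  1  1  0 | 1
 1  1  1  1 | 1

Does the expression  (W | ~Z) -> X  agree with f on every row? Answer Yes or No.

No

Test each input against both f and the formula:
  X=0, Y=0, Z=0, W=0: formula gives 0, f = 0 ✓
  X=0, Y=0, Z=0, W=1: formula gives 0, f = 0 ✓
  X=0, Y=0, Z=1, W=0: formula gives 1, f = 1 ✓
  X=0, Y=0, Z=1, W=1: formula gives 0, f = 0 ✓
  …
  X=0, Y=1, Z=1, W=1: formula gives 0, but f = 1 ✗
Since they disagree at (0,1,1,1), the expression is not a correct formula for f.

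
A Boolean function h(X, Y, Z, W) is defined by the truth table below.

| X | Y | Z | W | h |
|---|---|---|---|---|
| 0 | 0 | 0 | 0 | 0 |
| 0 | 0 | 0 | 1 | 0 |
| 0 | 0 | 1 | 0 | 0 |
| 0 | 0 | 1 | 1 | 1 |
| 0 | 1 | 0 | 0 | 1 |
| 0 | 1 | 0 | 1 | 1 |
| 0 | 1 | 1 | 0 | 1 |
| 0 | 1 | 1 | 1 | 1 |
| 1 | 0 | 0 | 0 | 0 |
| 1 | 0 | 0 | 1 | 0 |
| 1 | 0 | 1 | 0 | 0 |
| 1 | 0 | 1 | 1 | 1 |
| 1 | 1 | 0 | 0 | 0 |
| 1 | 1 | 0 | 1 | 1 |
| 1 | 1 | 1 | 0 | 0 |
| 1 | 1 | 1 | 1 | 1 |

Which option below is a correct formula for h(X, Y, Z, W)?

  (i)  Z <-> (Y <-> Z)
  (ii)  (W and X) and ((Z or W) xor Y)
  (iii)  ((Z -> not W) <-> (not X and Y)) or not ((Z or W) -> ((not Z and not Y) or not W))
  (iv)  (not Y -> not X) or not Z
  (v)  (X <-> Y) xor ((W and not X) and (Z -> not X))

(i) disagrees with h on (0,0,1,1) (formula → 0, table → 1); rule it out.
(ii) disagrees with h on (0,0,1,1) (formula → 0, table → 1); rule it out.
(iv) disagrees with h on (0,0,0,0) (formula → 1, table → 0); rule it out.
(v) disagrees with h on (0,0,0,0) (formula → 1, table → 0); rule it out.
(iii) is the remaining candidate, and it agrees with h on all 16 inputs.

iii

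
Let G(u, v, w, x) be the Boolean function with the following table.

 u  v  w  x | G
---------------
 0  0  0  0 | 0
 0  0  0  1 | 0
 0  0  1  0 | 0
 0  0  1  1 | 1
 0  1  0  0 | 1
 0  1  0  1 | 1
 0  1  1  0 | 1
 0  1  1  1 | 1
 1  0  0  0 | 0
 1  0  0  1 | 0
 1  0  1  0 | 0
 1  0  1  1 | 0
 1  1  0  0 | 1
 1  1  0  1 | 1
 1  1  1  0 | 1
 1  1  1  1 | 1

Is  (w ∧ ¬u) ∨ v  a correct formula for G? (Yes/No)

No

Check the formula against G row by row:
  u=0, v=0, w=0, x=0: formula gives 0, G = 0 ✓
  u=0, v=0, w=0, x=1: formula gives 0, G = 0 ✓
  u=0, v=0, w=1, x=0: formula gives 1, but G = 0 ✗
A single disagreement suffices: at (0,0,1,0) they differ, so the formula does not compute G.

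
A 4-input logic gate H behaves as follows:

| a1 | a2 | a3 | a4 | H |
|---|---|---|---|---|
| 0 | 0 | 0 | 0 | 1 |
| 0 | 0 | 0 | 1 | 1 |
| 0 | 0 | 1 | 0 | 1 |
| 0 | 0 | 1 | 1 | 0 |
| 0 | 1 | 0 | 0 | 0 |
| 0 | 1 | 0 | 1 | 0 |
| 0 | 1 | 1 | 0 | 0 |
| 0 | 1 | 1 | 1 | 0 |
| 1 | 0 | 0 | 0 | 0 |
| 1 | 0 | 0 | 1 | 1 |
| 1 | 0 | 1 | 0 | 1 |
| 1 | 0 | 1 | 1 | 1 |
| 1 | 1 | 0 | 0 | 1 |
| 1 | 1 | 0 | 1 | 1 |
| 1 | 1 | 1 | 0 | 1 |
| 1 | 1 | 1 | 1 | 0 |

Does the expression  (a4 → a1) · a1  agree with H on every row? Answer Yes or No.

No

Check the formula against H row by row:
  a1=0, a2=0, a3=0, a4=0: formula gives 0, but H = 1 ✗
Since they disagree at (0,0,0,0), the expression is not a correct formula for H.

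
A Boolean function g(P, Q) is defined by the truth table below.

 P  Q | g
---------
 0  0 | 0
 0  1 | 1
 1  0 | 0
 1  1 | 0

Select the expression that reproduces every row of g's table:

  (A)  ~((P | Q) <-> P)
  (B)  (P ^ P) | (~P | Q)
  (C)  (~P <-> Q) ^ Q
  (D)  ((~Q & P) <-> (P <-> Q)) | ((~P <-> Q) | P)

A

(B) disagrees with g on (0,0) (formula → 1, table → 0); rule it out.
(C) disagrees with g on (0,1) (formula → 0, table → 1); rule it out.
(D) disagrees with g on (1,0) (formula → 1, table → 0); rule it out.
(A) is the remaining candidate, and it agrees with g on all 4 inputs.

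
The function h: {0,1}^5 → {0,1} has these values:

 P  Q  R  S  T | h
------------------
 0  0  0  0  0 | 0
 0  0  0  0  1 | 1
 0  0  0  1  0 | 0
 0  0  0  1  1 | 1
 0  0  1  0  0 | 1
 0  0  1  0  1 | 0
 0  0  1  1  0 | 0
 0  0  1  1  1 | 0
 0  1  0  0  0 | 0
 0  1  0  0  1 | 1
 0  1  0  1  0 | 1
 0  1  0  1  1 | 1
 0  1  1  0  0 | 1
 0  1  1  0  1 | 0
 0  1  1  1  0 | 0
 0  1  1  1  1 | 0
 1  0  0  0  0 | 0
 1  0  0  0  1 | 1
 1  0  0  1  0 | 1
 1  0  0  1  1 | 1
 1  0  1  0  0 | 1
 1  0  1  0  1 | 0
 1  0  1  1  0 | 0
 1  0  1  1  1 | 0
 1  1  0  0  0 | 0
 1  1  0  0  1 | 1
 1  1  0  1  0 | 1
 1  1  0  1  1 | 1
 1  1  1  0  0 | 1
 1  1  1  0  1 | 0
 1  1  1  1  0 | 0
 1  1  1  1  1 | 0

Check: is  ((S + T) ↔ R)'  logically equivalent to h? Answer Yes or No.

No

Evaluate ((S + T) ↔ R)' on each row and compare to h:
  P=0, Q=0, R=0, S=0, T=0: formula gives 0, h = 0 ✓
  P=0, Q=0, R=0, S=0, T=1: formula gives 1, h = 1 ✓
  P=0, Q=0, R=0, S=1, T=0: formula gives 1, but h = 0 ✗
Since they disagree at (0,0,0,1,0), the expression is not a correct formula for h.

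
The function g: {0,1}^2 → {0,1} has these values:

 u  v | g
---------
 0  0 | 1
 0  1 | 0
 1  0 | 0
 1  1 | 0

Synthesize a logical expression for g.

The output is 1 only when every input is 0 — NOR of all inputs.

g(u, v) = ~(u | v)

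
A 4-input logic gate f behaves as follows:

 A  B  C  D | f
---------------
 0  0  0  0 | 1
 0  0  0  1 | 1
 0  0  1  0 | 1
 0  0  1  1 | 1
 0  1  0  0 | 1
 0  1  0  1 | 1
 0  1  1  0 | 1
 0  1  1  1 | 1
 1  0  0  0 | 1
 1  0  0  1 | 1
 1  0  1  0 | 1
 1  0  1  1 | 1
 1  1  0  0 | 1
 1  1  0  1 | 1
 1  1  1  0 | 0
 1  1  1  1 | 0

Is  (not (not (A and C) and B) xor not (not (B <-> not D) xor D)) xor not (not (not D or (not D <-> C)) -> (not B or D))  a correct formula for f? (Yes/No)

Yes

Evaluate (not (not (A and C) and B) xor not (not (B <-> not D) xor D)) xor not (not (not D or (not D <-> C)) -> (not B or D)) on each row and compare to f:
  A=0, B=0, C=0, D=0: formula gives 1, f = 1 ✓
  A=0, B=0, C=0, D=1: formula gives 1, f = 1 ✓
  A=0, B=0, C=1, D=0: formula gives 1, f = 1 ✓
  A=0, B=0, C=1, D=1: formula gives 1, f = 1 ✓
  …and likewise for the remaining 12 rows.
All 16 rows match — the expression computes f exactly.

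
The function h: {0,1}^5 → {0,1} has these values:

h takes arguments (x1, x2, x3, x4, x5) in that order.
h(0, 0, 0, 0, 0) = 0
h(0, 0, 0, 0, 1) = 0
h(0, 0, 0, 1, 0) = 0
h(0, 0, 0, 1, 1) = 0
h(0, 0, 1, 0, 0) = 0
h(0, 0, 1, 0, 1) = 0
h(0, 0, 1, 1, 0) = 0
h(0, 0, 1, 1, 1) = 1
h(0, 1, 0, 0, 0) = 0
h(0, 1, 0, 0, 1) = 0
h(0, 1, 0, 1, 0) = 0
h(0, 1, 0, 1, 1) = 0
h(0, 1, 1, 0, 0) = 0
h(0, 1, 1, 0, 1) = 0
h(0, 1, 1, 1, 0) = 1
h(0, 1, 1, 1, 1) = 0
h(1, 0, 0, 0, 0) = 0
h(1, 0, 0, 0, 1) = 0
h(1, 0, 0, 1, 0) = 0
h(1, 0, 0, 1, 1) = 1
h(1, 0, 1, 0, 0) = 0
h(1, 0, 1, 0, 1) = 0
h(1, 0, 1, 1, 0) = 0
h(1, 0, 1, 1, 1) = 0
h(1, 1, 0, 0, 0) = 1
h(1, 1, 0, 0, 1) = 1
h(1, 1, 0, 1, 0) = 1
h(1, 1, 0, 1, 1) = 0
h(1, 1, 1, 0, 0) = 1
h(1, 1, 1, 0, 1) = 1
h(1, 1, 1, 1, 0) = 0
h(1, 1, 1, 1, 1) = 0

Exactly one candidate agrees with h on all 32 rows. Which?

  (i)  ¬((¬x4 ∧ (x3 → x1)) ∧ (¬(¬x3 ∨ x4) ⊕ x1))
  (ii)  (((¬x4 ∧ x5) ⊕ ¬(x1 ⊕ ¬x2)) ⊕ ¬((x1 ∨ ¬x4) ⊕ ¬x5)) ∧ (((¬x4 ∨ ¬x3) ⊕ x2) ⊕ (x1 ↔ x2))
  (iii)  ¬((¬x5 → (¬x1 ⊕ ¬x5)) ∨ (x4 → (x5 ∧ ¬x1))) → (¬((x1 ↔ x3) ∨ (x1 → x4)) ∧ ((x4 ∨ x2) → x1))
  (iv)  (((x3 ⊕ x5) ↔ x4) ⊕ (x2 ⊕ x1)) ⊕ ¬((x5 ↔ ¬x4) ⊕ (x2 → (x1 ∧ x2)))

ii

(i) disagrees with h on (0,0,0,0,0) (formula → 1, table → 0); rule it out.
(iii) disagrees with h on (0,0,0,0,0) (formula → 1, table → 0); rule it out.
(iv) disagrees with h on (0,0,0,0,0) (formula → 1, table → 0); rule it out.
Only (ii) survives; checking it on all 32 rows confirms it matches h.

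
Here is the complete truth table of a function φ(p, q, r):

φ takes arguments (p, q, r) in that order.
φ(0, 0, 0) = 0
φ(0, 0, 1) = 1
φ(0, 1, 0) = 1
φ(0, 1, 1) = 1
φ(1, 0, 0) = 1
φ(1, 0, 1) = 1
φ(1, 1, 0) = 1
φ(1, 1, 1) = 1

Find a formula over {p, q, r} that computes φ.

φ(p, q, r) = (p | q) | r

The output is 1 whenever at least one input is 1 — the OR of all inputs.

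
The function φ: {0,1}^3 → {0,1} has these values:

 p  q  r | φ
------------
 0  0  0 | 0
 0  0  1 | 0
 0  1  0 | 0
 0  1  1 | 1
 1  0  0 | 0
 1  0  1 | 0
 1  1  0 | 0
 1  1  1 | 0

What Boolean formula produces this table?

φ is 1 on exactly one input, (0,1,1), whose minterm is ¬p·q·r. So φ is just that conjunction.

φ(p, q, r) = (¬p ∧ q) ∧ r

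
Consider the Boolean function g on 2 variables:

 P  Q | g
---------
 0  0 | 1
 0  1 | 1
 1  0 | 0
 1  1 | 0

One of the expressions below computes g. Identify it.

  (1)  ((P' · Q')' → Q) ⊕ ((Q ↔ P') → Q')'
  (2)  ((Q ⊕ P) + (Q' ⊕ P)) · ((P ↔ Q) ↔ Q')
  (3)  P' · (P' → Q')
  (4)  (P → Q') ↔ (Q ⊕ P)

(1) fails at (0,1): the formula yields 0, g is 1.
(3) fails at (0,1): the formula yields 0, g is 1.
(4) fails at (0,0): the formula yields 0, g is 1.
Only (2) survives; checking it on all 4 rows confirms it matches g.

2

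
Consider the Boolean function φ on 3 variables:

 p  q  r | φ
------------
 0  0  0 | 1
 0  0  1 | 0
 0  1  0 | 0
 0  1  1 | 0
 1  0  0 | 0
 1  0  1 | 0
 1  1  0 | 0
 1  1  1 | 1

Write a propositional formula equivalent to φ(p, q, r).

φ(p, q, r) = ((~p & ~q) & ~r) | ((p & q) & r)

The 1-rows are (0,0,0), (1,1,1). Each contributes one minterm — ¬p·¬q·¬r; p·q·r — and their disjunction is a sum-of-products form of φ.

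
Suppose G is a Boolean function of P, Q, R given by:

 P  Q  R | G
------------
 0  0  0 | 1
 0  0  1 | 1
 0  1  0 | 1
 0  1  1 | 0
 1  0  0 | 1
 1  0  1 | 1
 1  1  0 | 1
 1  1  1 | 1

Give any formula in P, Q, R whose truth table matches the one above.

Only row (0,1,1) gives 0. So G is 1 everywhere except there — the complement of the minterm ¬P·Q·R.

G(P, Q, R) = NOT ((NOT P AND Q) AND R)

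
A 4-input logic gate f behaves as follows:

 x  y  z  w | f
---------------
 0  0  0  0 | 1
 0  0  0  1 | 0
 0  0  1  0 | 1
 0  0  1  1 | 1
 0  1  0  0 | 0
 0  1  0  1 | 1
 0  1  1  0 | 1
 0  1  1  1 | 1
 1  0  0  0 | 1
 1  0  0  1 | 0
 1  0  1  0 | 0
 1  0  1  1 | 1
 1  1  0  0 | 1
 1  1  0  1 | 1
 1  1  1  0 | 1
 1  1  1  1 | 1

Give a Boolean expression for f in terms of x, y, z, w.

f(x, y, z, w) = ((((((x' · y') · z') · w) + (((x' · y) · z') · w')) + (((x · y') · z') · w)) + (((x · y') · z) · w'))'

The 0-rows are (0,0,0,1), (0,1,0,0), (1,0,0,1), (1,0,1,0). Take each as a conjunction (¬x·¬y·¬z·w, ¬x·y·¬z·¬w, x·¬y·¬z·w, x·¬y·z·¬w), form their disjunction, and complement — that gives a formula that is 1 everywhere f is.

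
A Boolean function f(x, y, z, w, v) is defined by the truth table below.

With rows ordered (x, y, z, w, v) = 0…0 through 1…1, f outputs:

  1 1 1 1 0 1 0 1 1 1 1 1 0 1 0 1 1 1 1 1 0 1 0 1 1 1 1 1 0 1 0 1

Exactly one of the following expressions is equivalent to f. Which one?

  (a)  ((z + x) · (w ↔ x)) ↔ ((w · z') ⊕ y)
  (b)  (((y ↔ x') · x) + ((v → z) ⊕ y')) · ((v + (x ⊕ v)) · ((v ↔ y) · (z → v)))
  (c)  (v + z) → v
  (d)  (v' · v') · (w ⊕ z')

c

(a): at (0,0,0,1,0) it gives 0, but f = 1 — eliminated.
(b): at (0,0,0,0,0) it gives 0, but f = 1 — eliminated.
(d): at (0,0,0,0,1) it gives 0, but f = 1 — eliminated.
That leaves (c). Evaluating it on every row reproduces the table of f exactly.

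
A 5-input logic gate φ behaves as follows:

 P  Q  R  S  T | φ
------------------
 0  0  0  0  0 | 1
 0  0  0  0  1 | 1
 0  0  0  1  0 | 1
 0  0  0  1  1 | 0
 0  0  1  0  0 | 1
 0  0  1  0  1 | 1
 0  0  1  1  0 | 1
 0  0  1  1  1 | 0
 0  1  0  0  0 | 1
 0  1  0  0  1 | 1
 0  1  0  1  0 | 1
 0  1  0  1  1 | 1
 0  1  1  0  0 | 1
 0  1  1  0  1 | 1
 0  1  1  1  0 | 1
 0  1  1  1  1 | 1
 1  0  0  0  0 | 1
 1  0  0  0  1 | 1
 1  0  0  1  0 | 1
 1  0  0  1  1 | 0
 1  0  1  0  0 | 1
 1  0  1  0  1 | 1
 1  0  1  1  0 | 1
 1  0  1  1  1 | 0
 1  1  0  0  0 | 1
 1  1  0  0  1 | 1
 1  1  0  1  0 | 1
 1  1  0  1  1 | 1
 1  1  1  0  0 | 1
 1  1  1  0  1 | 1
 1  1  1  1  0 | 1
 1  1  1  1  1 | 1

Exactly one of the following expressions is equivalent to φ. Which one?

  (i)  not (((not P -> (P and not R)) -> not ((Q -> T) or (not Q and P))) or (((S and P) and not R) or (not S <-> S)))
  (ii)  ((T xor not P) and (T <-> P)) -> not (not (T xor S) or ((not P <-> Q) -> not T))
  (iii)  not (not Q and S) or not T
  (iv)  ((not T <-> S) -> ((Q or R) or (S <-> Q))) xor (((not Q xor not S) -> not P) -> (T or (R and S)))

iii

(i) disagrees with φ on (0,0,0,0,0) (formula → 0, table → 1); rule it out.
(ii) disagrees with φ on (0,0,0,0,0) (formula → 0, table → 1); rule it out.
(iv) disagrees with φ on (0,0,0,0,1) (formula → 0, table → 1); rule it out.
That leaves (iii). Evaluating it on every row reproduces the table of φ exactly.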